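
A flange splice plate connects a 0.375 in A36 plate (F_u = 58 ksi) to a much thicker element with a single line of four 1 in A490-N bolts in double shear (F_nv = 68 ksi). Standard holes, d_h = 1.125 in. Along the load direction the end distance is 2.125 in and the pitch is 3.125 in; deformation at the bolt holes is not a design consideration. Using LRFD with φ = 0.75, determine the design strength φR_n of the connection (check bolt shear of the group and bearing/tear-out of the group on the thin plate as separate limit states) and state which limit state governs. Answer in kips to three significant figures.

Bolt shear: A_b = π·1²/4 = 0.7854 in²; R_n = 68 × 0.7854 × 4 × 2 = 427.3 kips → 0.75 × 427.3 = 320 kips.
Bearing (1.5 l_c t F_u ≤ 3.0 d t F_u): upper limit = 3.0·1·0.375·58 = 65.25 kips.
  Edge l_c = 2.125 − 1.125/2 = 1.562 → r_n = 50.98 kips; interior l_c = 3.125 − 1.125 = 2 → r_n = 65.25 kips.
  R_n,bearing = 1·50.98 + 3·65.25 = 246.7 kips → 0.75 × 246.7 = 185 kips.
Bearing governs: 185 kips.

185 kips (bearing governs)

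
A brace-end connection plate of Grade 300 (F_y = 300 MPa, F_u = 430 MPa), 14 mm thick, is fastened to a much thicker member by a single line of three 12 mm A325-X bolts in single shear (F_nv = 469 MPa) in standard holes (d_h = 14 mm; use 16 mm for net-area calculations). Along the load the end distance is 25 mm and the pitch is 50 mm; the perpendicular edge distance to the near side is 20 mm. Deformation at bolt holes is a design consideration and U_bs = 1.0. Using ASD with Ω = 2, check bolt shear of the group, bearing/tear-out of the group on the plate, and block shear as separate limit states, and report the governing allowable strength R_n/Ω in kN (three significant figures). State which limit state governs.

Bolt shear: A_b = π·12²/4 = 113.1 mm²; R_n = 469 × 113.1 × 3 × 1 / 1000 = 159.1 kN → 159.1 / 2 = 79.6 kN.
Bearing: edge l_c = 18, r_n = 130 kN; interior l_c = 36, r_n = 173.4 kN; R_n = 130 + 2·173.4 = 476.8 kN → 238 kN.
Block shear: A_gv = 1750, A_nv = 1190, A_nt = 168 mm²; R_n = min(0.6F_uA_nv, 0.6F_yA_gv) + U_bs·F_u·A_nt = 379.3 kN → 190 kN.
Bolt shear governs: 79.6 kN.

79.6 kN (bolt shear governs)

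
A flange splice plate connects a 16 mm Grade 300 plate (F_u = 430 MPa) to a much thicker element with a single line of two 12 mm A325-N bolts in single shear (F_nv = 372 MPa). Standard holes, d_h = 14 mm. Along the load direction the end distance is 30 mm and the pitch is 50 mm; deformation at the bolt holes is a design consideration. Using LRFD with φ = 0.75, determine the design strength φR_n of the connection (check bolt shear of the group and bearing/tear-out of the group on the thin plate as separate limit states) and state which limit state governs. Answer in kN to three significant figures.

63.1 kN (bolt shear governs)

Bolt shear: A_b = π·12²/4 = 113.1 mm²; R_n = 372 × 113.1 × 2 × 1 / 1000 = 84.14 kN → 0.75 × 84.14 = 63.1 kN.
Bearing (1.2 l_c t F_u ≤ 2.4 d t F_u): upper limit = 2.4·12·16·430 / 1000 = 198.1 kN.
  Edge l_c = 30 − 14/2 = 23 → r_n = 189.9 kN; interior l_c = 50 − 14 = 36 → r_n = 198.1 kN.
  R_n,bearing = 1·189.9 + 1·198.1 = 388 kN → 0.75 × 388 = 291 kN.
Bolt shear governs: 63.1 kN.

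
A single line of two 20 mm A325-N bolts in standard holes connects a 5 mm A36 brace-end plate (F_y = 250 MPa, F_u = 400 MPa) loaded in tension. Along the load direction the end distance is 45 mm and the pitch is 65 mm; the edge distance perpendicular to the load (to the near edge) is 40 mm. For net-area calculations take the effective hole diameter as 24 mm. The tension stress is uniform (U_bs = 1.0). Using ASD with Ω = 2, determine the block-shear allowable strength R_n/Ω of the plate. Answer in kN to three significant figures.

69.2 kN

Shear plane L_v = 45 + 1·65 = 110 mm; A_gv = 110 × 5 = 550 mm².
A_nv = (110 − 1.5·24) × 5 = 370 mm².
A_nt = (40 − 0.5·24) × 5 = 140 mm².
0.6 F_u A_nv = 88.8 kN; 0.6 F_y A_gv = 82.5 kN → shear yielding governs the shear term.
R_n = 82.5 + 1.0 × 400 × 140 / 1000 = 138.5 kN.
Allowable strength R_n/Ω = 138.5 / 2 = 69.2 kN.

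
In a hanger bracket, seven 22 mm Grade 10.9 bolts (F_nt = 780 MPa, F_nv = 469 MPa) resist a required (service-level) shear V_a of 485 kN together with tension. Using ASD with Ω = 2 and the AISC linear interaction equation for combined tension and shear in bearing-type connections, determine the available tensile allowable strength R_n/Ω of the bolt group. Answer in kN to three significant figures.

A_b = π·22²/4 = 380.1 mm²; f_rv = 485 × 1000 / (7 × 380.1) = 182.3 MPa.
F'_nt = 1.3 F_nt − (Ω F_nt / F_nv) f_rv = 1.3·780 − (2·780/469)·182.3 = 407.7 MPa, capped at F_nt → F'_nt = 407.7 MPa.
R_n = F'_nt · A_b · n = 407.7 × 380.1 × 7 / 1000 = 1085 kN.
Allowable strength R_n/Ω = 1085 / 2 = 542 kN.

542 kN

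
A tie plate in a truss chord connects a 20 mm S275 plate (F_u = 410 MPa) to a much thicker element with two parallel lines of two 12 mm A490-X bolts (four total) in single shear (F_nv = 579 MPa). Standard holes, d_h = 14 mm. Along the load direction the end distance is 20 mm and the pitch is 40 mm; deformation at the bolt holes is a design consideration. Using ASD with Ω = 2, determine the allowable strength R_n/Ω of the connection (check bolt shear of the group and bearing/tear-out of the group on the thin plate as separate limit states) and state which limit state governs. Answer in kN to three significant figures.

Bolt shear: A_b = π·12²/4 = 113.1 mm²; R_n = 579 × 113.1 × 4 × 1 / 1000 = 261.9 kN → 261.9 / 2 = 131 kN.
Bearing (1.2 l_c t F_u ≤ 2.4 d t F_u): upper limit = 2.4·12·20·410 / 1000 = 236.2 kN.
  Edge l_c = 20 − 14/2 = 13 → r_n = 127.9 kN; interior l_c = 40 − 14 = 26 → r_n = 236.2 kN.
  R_n,bearing = 2·127.9 + 2·236.2 = 728.2 kN → 728.2 / 2 = 364 kN.
Bolt shear governs: 131 kN.

131 kN (bolt shear governs)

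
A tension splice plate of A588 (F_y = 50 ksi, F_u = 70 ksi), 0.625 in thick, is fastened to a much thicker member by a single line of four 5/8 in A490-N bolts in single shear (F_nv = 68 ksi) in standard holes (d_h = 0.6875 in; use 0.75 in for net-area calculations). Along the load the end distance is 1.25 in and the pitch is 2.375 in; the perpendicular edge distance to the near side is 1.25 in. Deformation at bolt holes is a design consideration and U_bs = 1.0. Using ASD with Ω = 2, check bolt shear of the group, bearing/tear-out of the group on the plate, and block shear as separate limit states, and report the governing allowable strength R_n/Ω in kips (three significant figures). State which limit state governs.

41.7 kips (bolt shear governs)

Bolt shear: A_b = π·0.625²/4 = 0.3068 in²; R_n = 68 × 0.3068 × 4 × 1 = 83.45 kips → 83.45 / 2 = 41.7 kips.
Bearing: edge l_c = 0.9062, r_n = 47.58 kips; interior l_c = 1.688, r_n = 65.62 kips; R_n = 47.58 + 3·65.62 = 244.5 kips → 122 kips.
Block shear: A_gv = 5.234, A_nv = 3.594, A_nt = 0.5469 in²; R_n = min(0.6F_uA_nv, 0.6F_yA_gv) + U_bs·F_u·A_nt = 189.2 kips → 94.6 kips.
Bolt shear governs: 41.7 kips.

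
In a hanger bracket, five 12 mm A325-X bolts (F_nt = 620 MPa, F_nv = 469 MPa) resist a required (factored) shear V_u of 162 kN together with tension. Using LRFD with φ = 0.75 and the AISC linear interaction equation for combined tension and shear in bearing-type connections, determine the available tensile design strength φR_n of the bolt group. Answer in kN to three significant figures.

A_b = π·12²/4 = 113.1 mm²; f_rv = 162 × 1000 / (5 × 113.1) = 286.5 MPa.
F'_nt = 1.3 F_nt − (F_nt / φF_nv) f_rv = 1.3·620 − (620/(0.75·469))·286.5 = 301 MPa, capped at F_nt → F'_nt = 301 MPa.
R_n = F'_nt · A_b · n = 301 × 113.1 × 5 / 1000 = 170.2 kN.
Design strength φR_n = 0.75 × 170.2 = 128 kN.

128 kN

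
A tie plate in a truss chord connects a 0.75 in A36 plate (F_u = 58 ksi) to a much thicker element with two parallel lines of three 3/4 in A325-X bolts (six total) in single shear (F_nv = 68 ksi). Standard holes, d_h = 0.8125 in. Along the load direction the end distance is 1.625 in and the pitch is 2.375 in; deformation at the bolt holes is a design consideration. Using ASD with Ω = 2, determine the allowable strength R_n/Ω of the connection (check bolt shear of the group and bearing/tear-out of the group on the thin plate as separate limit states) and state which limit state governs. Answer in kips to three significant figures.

Bolt shear: A_b = π·0.75²/4 = 0.4418 in²; R_n = 68 × 0.4418 × 6 × 1 = 180.2 kips → 180.2 / 2 = 90.1 kips.
Bearing (1.2 l_c t F_u ≤ 2.4 d t F_u): upper limit = 2.4·0.75·0.75·58 = 78.3 kips.
  Edge l_c = 1.625 − 0.8125/2 = 1.219 → r_n = 63.62 kips; interior l_c = 2.375 − 0.8125 = 1.562 → r_n = 78.3 kips.
  R_n,bearing = 2·63.62 + 4·78.3 = 440.4 kips → 440.4 / 2 = 220 kips.
Bolt shear governs: 90.1 kips.

90.1 kips (bolt shear governs)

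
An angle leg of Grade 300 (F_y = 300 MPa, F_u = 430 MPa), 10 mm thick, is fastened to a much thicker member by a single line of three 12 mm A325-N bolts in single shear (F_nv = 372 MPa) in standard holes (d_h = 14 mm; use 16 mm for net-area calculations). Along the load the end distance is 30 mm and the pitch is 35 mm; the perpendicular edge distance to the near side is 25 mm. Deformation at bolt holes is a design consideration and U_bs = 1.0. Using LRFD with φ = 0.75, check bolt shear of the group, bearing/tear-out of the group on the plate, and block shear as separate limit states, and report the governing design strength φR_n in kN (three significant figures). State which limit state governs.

Bolt shear: A_b = π·12²/4 = 113.1 mm²; R_n = 372 × 113.1 × 3 × 1 / 1000 = 126.2 kN → 0.75 × 126.2 = 94.7 kN.
Bearing: edge l_c = 23, r_n = 118.7 kN; interior l_c = 21, r_n = 108.4 kN; R_n = 118.7 + 2·108.4 = 335.4 kN → 252 kN.
Block shear: A_gv = 1000, A_nv = 600, A_nt = 170 mm²; R_n = min(0.6F_uA_nv, 0.6F_yA_gv) + U_bs·F_u·A_nt = 227.9 kN → 171 kN.
Bolt shear governs: 94.7 kN.

94.7 kN (bolt shear governs)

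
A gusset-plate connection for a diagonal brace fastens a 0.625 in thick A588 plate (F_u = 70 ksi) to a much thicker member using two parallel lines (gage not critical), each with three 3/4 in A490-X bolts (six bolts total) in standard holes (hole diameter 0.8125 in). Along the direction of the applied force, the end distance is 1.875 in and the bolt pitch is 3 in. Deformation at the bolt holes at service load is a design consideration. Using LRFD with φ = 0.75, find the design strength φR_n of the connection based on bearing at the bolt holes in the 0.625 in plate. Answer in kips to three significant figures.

352 kips

Per bolt r_n = 1.2 l_c t F_u ≤ 2.4 d t F_u; upper limit = 2.4 × 0.75 × 0.625 × 70 = 78.75 kips.
Edge bolt: l_c = 1.875 − 0.8125/2 = 1.469 in → 1.2 × 1.469 × 0.625 × 70 = 77.11 → r_n = 77.11 kips.
Interior bolts: l_c = 3 − 0.8125 = 2.188 in → 1.2 × 2.188 × 0.625 × 70 = 114.8 → r_n = 78.75 kips.
R_n = 2 × 77.11 + 4 × 78.75 = 469.2 kips.
Design strength φR_n = 0.75 × 469.2 = 352 kips.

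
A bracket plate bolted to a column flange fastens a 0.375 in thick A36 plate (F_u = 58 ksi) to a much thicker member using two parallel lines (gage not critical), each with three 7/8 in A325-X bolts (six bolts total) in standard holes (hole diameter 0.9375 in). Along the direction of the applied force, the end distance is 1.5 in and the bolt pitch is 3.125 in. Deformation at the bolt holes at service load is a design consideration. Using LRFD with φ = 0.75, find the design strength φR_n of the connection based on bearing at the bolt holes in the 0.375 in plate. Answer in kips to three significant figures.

Per bolt r_n = 1.2 l_c t F_u ≤ 2.4 d t F_u; upper limit = 2.4 × 0.875 × 0.375 × 58 = 45.68 kips.
Edge bolt: l_c = 1.5 − 0.9375/2 = 1.031 in → 1.2 × 1.031 × 0.375 × 58 = 26.92 → r_n = 26.92 kips.
Interior bolts: l_c = 3.125 − 0.9375 = 2.188 in → 1.2 × 2.188 × 0.375 × 58 = 57.09 → r_n = 45.68 kips.
R_n = 2 × 26.92 + 4 × 45.68 = 236.5 kips.
Design strength φR_n = 0.75 × 236.5 = 177 kips.

177 kips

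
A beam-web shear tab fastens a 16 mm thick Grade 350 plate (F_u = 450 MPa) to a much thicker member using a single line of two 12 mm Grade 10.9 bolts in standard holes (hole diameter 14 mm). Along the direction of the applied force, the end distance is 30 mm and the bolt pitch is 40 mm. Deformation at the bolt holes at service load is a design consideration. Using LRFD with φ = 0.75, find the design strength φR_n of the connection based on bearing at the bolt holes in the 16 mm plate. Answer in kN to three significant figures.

305 kN

Per bolt r_n = 1.2 l_c t F_u ≤ 2.4 d t F_u; upper limit = 2.4 × 12 × 16 × 450 / 1000 = 207.4 kN.
Edge bolt: l_c = 30 − 14/2 = 23 mm → 1.2 × 23 × 16 × 450 / 1000 = 198.7 → r_n = 198.7 kN.
Interior bolts: l_c = 40 − 14 = 26 mm → 1.2 × 26 × 16 × 450 / 1000 = 224.6 → r_n = 207.4 kN.
R_n = 1 × 198.7 + 1 × 207.4 = 406.1 kN.
Design strength φR_n = 0.75 × 406.1 = 305 kN.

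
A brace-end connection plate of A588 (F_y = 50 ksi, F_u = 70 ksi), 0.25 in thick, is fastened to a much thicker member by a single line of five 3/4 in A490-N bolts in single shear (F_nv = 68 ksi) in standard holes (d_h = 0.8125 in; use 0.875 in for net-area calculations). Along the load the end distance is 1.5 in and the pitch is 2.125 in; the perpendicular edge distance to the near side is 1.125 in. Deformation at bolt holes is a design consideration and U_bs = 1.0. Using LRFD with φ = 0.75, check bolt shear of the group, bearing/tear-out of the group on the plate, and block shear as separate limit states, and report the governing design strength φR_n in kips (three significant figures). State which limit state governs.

Bolt shear: A_b = π·0.75²/4 = 0.4418 in²; R_n = 68 × 0.4418 × 5 × 1 = 150.2 kips → 0.75 × 150.2 = 113 kips.
Bearing: edge l_c = 1.094, r_n = 22.97 kips; interior l_c = 1.312, r_n = 27.56 kips; R_n = 22.97 + 4·27.56 = 133.2 kips → 99.9 kips.
Block shear: A_gv = 2.5, A_nv = 1.516, A_nt = 0.1719 in²; R_n = min(0.6F_uA_nv, 0.6F_yA_gv) + U_bs·F_u·A_nt = 75.69 kips → 56.8 kips.
Block shear governs: 56.8 kips.

56.8 kips (block shear governs)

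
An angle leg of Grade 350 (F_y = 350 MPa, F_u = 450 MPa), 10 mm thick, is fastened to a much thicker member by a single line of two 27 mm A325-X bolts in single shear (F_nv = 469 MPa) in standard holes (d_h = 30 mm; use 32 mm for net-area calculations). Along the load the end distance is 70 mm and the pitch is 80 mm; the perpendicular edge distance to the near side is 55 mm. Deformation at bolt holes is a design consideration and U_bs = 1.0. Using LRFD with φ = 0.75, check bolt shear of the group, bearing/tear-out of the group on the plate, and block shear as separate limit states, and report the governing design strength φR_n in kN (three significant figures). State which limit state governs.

Bolt shear: A_b = π·27²/4 = 572.6 mm²; R_n = 469 × 572.6 × 2 × 1 / 1000 = 537.1 kN → 0.75 × 537.1 = 403 kN.
Bearing: edge l_c = 55, r_n = 291.6 kN; interior l_c = 50, r_n = 270 kN; R_n = 291.6 + 1·270 = 561.6 kN → 421 kN.
Block shear: A_gv = 1500, A_nv = 1020, A_nt = 390 mm²; R_n = min(0.6F_uA_nv, 0.6F_yA_gv) + U_bs·F_u·A_nt = 450.9 kN → 338 kN.
Block shear governs: 338 kN.

338 kN (block shear governs)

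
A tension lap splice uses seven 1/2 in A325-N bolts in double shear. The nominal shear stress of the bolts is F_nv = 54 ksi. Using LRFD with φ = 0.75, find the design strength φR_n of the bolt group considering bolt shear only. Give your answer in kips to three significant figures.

111 kips

A_b = π × 0.5² / 4 = 0.1963 in².
R_n = F_nv · A_b · n · n_s = 54 × 0.1963 × 7 × 2 = 148.4 kips.
Design strength φR_n = 0.75 × 148.4 = 111 kips.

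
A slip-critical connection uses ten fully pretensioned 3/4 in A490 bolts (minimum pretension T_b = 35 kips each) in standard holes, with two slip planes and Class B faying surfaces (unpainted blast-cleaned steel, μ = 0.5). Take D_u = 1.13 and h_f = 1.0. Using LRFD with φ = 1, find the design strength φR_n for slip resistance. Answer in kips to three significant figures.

396 kips

R_n = μ · D_u · h_f · T_b · n_s · n_b = 0.5 × 1.13 × 1.0 × 35 × 2 × 10 = 395.5 kips.
Design strength φR_n = 1 × 395.5 = 396 kips.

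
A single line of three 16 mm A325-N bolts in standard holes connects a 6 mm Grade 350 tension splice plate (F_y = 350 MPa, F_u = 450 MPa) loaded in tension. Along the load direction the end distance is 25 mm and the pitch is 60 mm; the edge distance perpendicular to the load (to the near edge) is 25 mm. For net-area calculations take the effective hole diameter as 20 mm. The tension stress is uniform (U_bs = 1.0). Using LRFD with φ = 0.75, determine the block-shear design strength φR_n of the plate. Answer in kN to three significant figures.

146 kN

Shear plane L_v = 25 + 2·60 = 145 mm; A_gv = 145 × 6 = 870 mm².
A_nv = (145 − 2.5·20) × 6 = 570 mm².
A_nt = (25 − 0.5·20) × 6 = 90 mm².
0.6 F_u A_nv = 153.9 kN; 0.6 F_y A_gv = 182.7 kN → shear rupture governs the shear term.
R_n = 153.9 + 1.0 × 450 × 90 / 1000 = 194.4 kN.
Design strength φR_n = 0.75 × 194.4 = 146 kN.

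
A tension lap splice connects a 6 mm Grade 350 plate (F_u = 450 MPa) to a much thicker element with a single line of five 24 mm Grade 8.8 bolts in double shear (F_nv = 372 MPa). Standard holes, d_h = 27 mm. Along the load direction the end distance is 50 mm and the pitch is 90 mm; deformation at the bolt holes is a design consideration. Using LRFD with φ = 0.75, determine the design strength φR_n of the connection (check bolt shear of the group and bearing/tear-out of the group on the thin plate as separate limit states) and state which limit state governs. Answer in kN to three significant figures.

555 kN (bearing governs)

Bolt shear: A_b = π·24²/4 = 452.4 mm²; R_n = 372 × 452.4 × 5 × 2 / 1000 = 1683 kN → 0.75 × 1683 = 1260 kN.
Bearing (1.2 l_c t F_u ≤ 2.4 d t F_u): upper limit = 2.4·24·6·450 / 1000 = 155.5 kN.
  Edge l_c = 50 − 27/2 = 36.5 → r_n = 118.3 kN; interior l_c = 90 − 27 = 63 → r_n = 155.5 kN.
  R_n,bearing = 1·118.3 + 4·155.5 = 740.3 kN → 0.75 × 740.3 = 555 kN.
Bearing governs: 555 kN.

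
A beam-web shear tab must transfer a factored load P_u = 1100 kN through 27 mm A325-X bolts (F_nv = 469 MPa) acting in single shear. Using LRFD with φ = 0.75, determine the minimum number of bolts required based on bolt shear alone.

6 bolts

A_b = π·27²/4 = 572.6 mm².
Per-bolt design strength φR_n = 0.75 × 469 × 572.6 × 1 / 1000 = 201.4 kN.
n ≥ 1100 / 201.4 = 5.462 → use 6 bolts.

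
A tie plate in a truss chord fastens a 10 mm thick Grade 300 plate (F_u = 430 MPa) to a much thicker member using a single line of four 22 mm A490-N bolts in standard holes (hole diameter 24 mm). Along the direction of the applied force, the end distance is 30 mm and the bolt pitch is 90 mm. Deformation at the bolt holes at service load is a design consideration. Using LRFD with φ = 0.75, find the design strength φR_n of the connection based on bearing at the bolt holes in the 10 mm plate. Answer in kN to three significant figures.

580 kN

Per bolt r_n = 1.2 l_c t F_u ≤ 2.4 d t F_u; upper limit = 2.4 × 22 × 10 × 430 / 1000 = 227 kN.
Edge bolt: l_c = 30 − 24/2 = 18 mm → 1.2 × 18 × 10 × 430 / 1000 = 92.88 → r_n = 92.88 kN.
Interior bolts: l_c = 90 − 24 = 66 mm → 1.2 × 66 × 10 × 430 / 1000 = 340.6 → r_n = 227 kN.
R_n = 1 × 92.88 + 3 × 227 = 774 kN.
Design strength φR_n = 0.75 × 774 = 580 kN.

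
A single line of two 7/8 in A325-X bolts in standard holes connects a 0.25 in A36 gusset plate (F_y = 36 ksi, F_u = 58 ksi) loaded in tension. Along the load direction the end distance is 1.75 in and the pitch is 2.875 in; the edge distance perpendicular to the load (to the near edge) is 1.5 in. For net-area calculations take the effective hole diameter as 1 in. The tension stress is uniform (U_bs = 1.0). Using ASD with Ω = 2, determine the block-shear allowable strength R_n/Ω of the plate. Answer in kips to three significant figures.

Shear plane L_v = 1.75 + 1·2.875 = 4.625 in; A_gv = 4.625 × 0.25 = 1.156 in².
A_nv = (4.625 − 1.5·1) × 0.25 = 0.7812 in².
A_nt = (1.5 − 0.5·1) × 0.25 = 0.25 in².
0.6 F_u A_nv = 27.19 kips; 0.6 F_y A_gv = 24.97 kips → shear yielding governs the shear term.
R_n = 24.97 + 1.0 × 58 × 0.25 = 39.47 kips.
Allowable strength R_n/Ω = 39.47 / 2 = 19.7 kips.

19.7 kips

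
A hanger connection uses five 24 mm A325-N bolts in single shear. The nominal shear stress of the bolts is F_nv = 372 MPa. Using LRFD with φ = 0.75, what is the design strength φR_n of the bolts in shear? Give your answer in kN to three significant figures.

A_b = π × 24² / 4 = 452.4 mm².
R_n = F_nv · A_b · n · n_s = 372 × 452.4 × 5 × 1 / 1000 = 841.4 kN.
Design strength φR_n = 0.75 × 841.4 = 631 kN.

631 kN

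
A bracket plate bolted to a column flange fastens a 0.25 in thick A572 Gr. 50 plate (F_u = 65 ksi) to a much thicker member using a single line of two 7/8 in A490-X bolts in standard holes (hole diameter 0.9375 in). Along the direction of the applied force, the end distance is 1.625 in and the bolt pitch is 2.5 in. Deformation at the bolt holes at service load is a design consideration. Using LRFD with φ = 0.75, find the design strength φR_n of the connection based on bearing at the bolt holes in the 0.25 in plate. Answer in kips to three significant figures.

Per bolt r_n = 1.2 l_c t F_u ≤ 2.4 d t F_u; upper limit = 2.4 × 0.875 × 0.25 × 65 = 34.12 kips.
Edge bolt: l_c = 1.625 − 0.9375/2 = 1.156 in → 1.2 × 1.156 × 0.25 × 65 = 22.55 → r_n = 22.55 kips.
Interior bolts: l_c = 2.5 − 0.9375 = 1.562 in → 1.2 × 1.562 × 0.25 × 65 = 30.47 → r_n = 30.47 kips.
R_n = 1 × 22.55 + 1 × 30.47 = 53.02 kips.
Design strength φR_n = 0.75 × 53.02 = 39.8 kips.

39.8 kips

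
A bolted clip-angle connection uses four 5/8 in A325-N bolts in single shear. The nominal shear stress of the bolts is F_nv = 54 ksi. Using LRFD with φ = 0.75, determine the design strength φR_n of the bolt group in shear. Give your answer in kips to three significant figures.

A_b = π × 0.625² / 4 = 0.3068 in².
R_n = F_nv · A_b · n · n_s = 54 × 0.3068 × 4 × 1 = 66.27 kips.
Design strength φR_n = 0.75 × 66.27 = 49.7 kips.

49.7 kips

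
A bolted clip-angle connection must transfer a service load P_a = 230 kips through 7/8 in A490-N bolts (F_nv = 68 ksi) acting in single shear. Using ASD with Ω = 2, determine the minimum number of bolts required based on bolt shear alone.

A_b = π·0.875²/4 = 0.6013 in².
Per-bolt allowable strength R_n/Ω = 68 × 0.6013 × 1 / 2 = 20.44 kips.
n ≥ 230 / 20.44 = 11.25 → use 12 bolts.

12 bolts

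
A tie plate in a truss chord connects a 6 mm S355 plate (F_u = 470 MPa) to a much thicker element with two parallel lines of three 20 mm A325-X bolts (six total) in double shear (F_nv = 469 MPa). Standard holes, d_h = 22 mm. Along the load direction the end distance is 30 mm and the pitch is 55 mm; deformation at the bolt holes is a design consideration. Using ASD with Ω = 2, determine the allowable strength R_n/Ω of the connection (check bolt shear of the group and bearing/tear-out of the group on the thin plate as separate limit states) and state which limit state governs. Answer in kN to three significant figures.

Bolt shear: A_b = π·20²/4 = 314.2 mm²; R_n = 469 × 314.2 × 6 × 2 / 1000 = 1768 kN → 1768 / 2 = 884 kN.
Bearing (1.2 l_c t F_u ≤ 2.4 d t F_u): upper limit = 2.4·20·6·470 / 1000 = 135.4 kN.
  Edge l_c = 30 − 22/2 = 19 → r_n = 64.3 kN; interior l_c = 55 − 22 = 33 → r_n = 111.7 kN.
  R_n,bearing = 2·64.3 + 4·111.7 = 575.3 kN → 575.3 / 2 = 288 kN.
Bearing governs: 288 kN.

288 kN (bearing governs)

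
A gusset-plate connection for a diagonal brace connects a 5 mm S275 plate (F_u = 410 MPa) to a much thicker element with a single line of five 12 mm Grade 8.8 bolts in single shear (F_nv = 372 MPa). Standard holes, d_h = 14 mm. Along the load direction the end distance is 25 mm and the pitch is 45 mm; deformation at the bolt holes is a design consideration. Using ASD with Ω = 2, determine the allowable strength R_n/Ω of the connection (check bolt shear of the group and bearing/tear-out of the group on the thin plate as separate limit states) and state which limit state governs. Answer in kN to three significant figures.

105 kN (bolt shear governs)

Bolt shear: A_b = π·12²/4 = 113.1 mm²; R_n = 372 × 113.1 × 5 × 1 / 1000 = 210.4 kN → 210.4 / 2 = 105 kN.
Bearing (1.2 l_c t F_u ≤ 2.4 d t F_u): upper limit = 2.4·12·5·410 / 1000 = 59.04 kN.
  Edge l_c = 25 − 14/2 = 18 → r_n = 44.28 kN; interior l_c = 45 − 14 = 31 → r_n = 59.04 kN.
  R_n,bearing = 1·44.28 + 4·59.04 = 280.4 kN → 280.4 / 2 = 140 kN.
Bolt shear governs: 105 kN.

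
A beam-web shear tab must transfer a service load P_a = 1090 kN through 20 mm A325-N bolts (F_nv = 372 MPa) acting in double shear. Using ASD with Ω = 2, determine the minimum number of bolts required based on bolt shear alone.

10 bolts

A_b = π·20²/4 = 314.2 mm².
Per-bolt allowable strength R_n/Ω = 372 × 314.2 × 2 / 1000 / 2 = 116.9 kN.
n ≥ 1090 / 116.9 = 9.327 → use 10 bolts.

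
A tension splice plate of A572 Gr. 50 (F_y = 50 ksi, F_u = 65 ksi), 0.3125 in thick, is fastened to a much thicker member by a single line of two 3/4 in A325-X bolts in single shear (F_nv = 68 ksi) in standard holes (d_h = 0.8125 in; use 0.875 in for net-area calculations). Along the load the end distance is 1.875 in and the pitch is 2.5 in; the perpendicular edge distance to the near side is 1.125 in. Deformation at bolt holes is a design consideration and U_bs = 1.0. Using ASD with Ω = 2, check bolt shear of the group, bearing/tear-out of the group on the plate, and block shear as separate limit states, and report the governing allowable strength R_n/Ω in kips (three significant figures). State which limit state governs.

25.6 kips (block shear governs)

Bolt shear: A_b = π·0.75²/4 = 0.4418 in²; R_n = 68 × 0.4418 × 2 × 1 = 60.08 kips → 60.08 / 2 = 30 kips.
Bearing: edge l_c = 1.469, r_n = 35.8 kips; interior l_c = 1.688, r_n = 36.56 kips; R_n = 35.8 + 1·36.56 = 72.36 kips → 36.2 kips.
Block shear: A_gv = 1.367, A_nv = 0.957, A_nt = 0.2148 in²; R_n = min(0.6F_uA_nv, 0.6F_yA_gv) + U_bs·F_u·A_nt = 51.29 kips → 25.6 kips.
Block shear governs: 25.6 kips.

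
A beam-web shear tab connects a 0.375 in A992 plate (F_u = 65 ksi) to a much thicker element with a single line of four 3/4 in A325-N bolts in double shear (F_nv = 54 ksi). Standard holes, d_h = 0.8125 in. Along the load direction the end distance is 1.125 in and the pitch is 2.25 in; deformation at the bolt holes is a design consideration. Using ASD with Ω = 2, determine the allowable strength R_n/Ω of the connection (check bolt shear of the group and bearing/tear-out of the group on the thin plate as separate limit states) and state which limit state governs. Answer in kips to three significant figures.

73.6 kips (bearing governs)

Bolt shear: A_b = π·0.75²/4 = 0.4418 in²; R_n = 54 × 0.4418 × 4 × 2 = 190.9 kips → 190.9 / 2 = 95.4 kips.
Bearing (1.2 l_c t F_u ≤ 2.4 d t F_u): upper limit = 2.4·0.75·0.375·65 = 43.87 kips.
  Edge l_c = 1.125 − 0.8125/2 = 0.7188 → r_n = 21.02 kips; interior l_c = 2.25 − 0.8125 = 1.438 → r_n = 42.05 kips.
  R_n,bearing = 1·21.02 + 3·42.05 = 147.2 kips → 147.2 / 2 = 73.6 kips.
Bearing governs: 73.6 kips.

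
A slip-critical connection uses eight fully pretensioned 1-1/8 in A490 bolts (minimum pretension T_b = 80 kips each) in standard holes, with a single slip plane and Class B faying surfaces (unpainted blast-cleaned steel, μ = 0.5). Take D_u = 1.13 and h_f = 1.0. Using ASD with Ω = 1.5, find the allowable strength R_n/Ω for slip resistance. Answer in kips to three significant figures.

R_n = μ · D_u · h_f · T_b · n_s · n_b = 0.5 × 1.13 × 1.0 × 80 × 1 × 8 = 361.6 kips.
Allowable strength R_n/Ω = 361.6 / 1.5 = 241 kips.

241 kips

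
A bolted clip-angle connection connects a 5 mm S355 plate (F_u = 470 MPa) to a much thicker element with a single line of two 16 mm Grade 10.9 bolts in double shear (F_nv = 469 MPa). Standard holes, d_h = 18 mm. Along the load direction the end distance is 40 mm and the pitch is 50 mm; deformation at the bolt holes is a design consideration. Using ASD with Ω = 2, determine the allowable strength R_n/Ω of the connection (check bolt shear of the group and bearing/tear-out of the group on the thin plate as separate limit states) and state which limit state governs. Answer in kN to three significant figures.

Bolt shear: A_b = π·16²/4 = 201.1 mm²; R_n = 469 × 201.1 × 2 × 2 / 1000 = 377.2 kN → 377.2 / 2 = 189 kN.
Bearing (1.2 l_c t F_u ≤ 2.4 d t F_u): upper limit = 2.4·16·5·470 / 1000 = 90.24 kN.
  Edge l_c = 40 − 18/2 = 31 → r_n = 87.42 kN; interior l_c = 50 − 18 = 32 → r_n = 90.24 kN.
  R_n,bearing = 1·87.42 + 1·90.24 = 177.7 kN → 177.7 / 2 = 88.8 kN.
Bearing governs: 88.8 kN.

88.8 kN (bearing governs)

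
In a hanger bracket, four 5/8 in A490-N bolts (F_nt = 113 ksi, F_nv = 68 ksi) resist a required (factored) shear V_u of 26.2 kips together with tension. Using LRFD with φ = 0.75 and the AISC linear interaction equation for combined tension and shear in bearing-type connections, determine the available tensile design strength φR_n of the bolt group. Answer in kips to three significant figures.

A_b = π·0.625²/4 = 0.3068 in²; f_rv = 26.2 / (4 × 0.3068) = 21.35 ksi.
F'_nt = 1.3 F_nt − (F_nt / φF_nv) f_rv = 1.3·113 − (113/(0.75·68))·21.35 = 99.6 ksi, capped at F_nt → F'_nt = 99.6 ksi.
R_n = F'_nt · A_b · n = 99.6 × 0.3068 × 4 = 122.2 kips.
Design strength φR_n = 0.75 × 122.2 = 91.7 kips.

91.7 kips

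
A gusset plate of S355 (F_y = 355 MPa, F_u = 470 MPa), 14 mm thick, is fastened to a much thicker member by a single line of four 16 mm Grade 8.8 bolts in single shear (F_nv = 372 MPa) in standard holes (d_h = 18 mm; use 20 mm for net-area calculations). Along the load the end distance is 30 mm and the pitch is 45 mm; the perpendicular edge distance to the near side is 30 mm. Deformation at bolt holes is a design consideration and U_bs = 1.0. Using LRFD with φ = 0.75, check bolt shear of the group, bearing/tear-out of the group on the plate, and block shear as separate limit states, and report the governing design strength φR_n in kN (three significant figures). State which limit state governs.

224 kN (bolt shear governs)

Bolt shear: A_b = π·16²/4 = 201.1 mm²; R_n = 372 × 201.1 × 4 × 1 / 1000 = 299.2 kN → 0.75 × 299.2 = 224 kN.
Bearing: edge l_c = 21, r_n = 165.8 kN; interior l_c = 27, r_n = 213.2 kN; R_n = 165.8 + 3·213.2 = 805.4 kN → 604 kN.
Block shear: A_gv = 2310, A_nv = 1330, A_nt = 280 mm²; R_n = min(0.6F_uA_nv, 0.6F_yA_gv) + U_bs·F_u·A_nt = 506.7 kN → 380 kN.
Bolt shear governs: 224 kN.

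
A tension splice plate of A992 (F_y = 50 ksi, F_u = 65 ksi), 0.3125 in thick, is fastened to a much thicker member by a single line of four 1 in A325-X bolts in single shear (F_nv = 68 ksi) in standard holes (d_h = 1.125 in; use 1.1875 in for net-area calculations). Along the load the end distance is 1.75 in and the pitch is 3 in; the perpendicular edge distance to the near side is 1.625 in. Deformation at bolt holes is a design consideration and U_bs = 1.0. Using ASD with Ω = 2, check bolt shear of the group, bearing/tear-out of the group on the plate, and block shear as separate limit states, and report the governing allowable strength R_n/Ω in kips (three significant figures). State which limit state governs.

50.7 kips (block shear governs)

Bolt shear: A_b = π·1²/4 = 0.7854 in²; R_n = 68 × 0.7854 × 4 × 1 = 213.6 kips → 213.6 / 2 = 107 kips.
Bearing: edge l_c = 1.188, r_n = 28.95 kips; interior l_c = 1.875, r_n = 45.7 kips; R_n = 28.95 + 3·45.7 = 166.1 kips → 83 kips.
Block shear: A_gv = 3.359, A_nv = 2.061, A_nt = 0.3223 in²; R_n = min(0.6F_uA_nv, 0.6F_yA_gv) + U_bs·F_u·A_nt = 101.3 kips → 50.7 kips.
Block shear governs: 50.7 kips.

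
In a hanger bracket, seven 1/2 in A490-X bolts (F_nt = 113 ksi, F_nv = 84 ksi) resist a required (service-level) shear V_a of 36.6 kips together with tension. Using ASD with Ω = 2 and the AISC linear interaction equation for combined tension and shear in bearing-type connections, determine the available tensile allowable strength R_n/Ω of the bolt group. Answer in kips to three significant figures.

A_b = π·0.5²/4 = 0.1963 in²; f_rv = 36.6 / (7 × 0.1963) = 26.63 ksi.
F'_nt = 1.3 F_nt − (Ω F_nt / F_nv) f_rv = 1.3·113 − (2·113/84)·26.63 = 75.26 ksi, capped at F_nt → F'_nt = 75.26 ksi.
R_n = F'_nt · A_b · n = 75.26 × 0.1963 × 7 = 103.4 kips.
Allowable strength R_n/Ω = 103.4 / 2 = 51.7 kips.

51.7 kips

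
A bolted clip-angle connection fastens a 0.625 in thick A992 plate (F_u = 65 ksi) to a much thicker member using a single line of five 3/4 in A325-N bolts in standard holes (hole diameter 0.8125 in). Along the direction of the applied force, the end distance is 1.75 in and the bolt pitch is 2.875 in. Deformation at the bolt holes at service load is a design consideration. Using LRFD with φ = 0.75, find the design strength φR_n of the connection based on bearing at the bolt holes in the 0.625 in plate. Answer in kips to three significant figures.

269 kips

Per bolt r_n = 1.2 l_c t F_u ≤ 2.4 d t F_u; upper limit = 2.4 × 0.75 × 0.625 × 65 = 73.12 kips.
Edge bolt: l_c = 1.75 − 0.8125/2 = 1.344 in → 1.2 × 1.344 × 0.625 × 65 = 65.51 → r_n = 65.51 kips.
Interior bolts: l_c = 2.875 − 0.8125 = 2.062 in → 1.2 × 2.062 × 0.625 × 65 = 100.5 → r_n = 73.12 kips.
R_n = 1 × 65.51 + 4 × 73.12 = 358 kips.
Design strength φR_n = 0.75 × 358 = 269 kips.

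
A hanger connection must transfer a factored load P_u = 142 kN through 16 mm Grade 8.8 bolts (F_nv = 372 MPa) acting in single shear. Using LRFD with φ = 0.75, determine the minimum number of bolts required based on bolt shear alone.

A_b = π·16²/4 = 201.1 mm².
Per-bolt design strength φR_n = 0.75 × 372 × 201.1 × 1 / 1000 = 56.1 kN.
n ≥ 142 / 56.1 = 2.531 → use 3 bolts.

3 bolts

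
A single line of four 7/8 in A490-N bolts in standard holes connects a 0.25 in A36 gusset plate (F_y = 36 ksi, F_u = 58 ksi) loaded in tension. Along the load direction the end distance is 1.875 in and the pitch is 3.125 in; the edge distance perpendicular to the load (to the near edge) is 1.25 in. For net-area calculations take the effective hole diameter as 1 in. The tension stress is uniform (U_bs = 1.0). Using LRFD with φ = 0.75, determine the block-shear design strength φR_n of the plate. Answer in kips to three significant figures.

53.7 kips

Shear plane L_v = 1.875 + 3·3.125 = 11.25 in; A_gv = 11.25 × 0.25 = 2.812 in².
A_nv = (11.25 − 3.5·1) × 0.25 = 1.938 in².
A_nt = (1.25 − 0.5·1) × 0.25 = 0.1875 in².
0.6 F_u A_nv = 67.42 kips; 0.6 F_y A_gv = 60.75 kips → shear yielding governs the shear term.
R_n = 60.75 + 1.0 × 58 × 0.1875 = 71.62 kips.
Design strength φR_n = 0.75 × 71.62 = 53.7 kips.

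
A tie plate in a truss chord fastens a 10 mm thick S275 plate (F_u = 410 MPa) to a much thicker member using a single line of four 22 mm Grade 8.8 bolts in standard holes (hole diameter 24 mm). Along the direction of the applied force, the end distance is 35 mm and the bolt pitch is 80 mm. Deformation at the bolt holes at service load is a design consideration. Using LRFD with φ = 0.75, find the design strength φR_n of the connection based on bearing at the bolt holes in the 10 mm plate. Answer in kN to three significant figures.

572 kN

Per bolt r_n = 1.2 l_c t F_u ≤ 2.4 d t F_u; upper limit = 2.4 × 22 × 10 × 410 / 1000 = 216.5 kN.
Edge bolt: l_c = 35 − 24/2 = 23 mm → 1.2 × 23 × 10 × 410 / 1000 = 113.2 → r_n = 113.2 kN.
Interior bolts: l_c = 80 − 24 = 56 mm → 1.2 × 56 × 10 × 410 / 1000 = 275.5 → r_n = 216.5 kN.
R_n = 1 × 113.2 + 3 × 216.5 = 762.6 kN.
Design strength φR_n = 0.75 × 762.6 = 572 kN.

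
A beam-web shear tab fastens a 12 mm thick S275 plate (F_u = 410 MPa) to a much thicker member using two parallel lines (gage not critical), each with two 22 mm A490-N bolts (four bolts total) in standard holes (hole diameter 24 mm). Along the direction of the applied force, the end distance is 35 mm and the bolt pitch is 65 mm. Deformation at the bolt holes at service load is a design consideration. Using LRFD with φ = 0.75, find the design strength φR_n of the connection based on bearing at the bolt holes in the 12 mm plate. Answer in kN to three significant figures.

567 kN

Per bolt r_n = 1.2 l_c t F_u ≤ 2.4 d t F_u; upper limit = 2.4 × 22 × 12 × 410 / 1000 = 259.8 kN.
Edge bolt: l_c = 35 − 24/2 = 23 mm → 1.2 × 23 × 12 × 410 / 1000 = 135.8 → r_n = 135.8 kN.
Interior bolts: l_c = 65 − 24 = 41 mm → 1.2 × 41 × 12 × 410 / 1000 = 242.1 → r_n = 242.1 kN.
R_n = 2 × 135.8 + 2 × 242.1 = 755.7 kN.
Design strength φR_n = 0.75 × 755.7 = 567 kN.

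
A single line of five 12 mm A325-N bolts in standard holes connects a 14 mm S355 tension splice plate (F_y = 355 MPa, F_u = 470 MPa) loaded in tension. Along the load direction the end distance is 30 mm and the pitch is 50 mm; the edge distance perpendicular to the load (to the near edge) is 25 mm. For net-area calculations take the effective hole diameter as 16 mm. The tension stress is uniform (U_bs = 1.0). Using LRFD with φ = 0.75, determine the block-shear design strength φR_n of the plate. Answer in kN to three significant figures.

Shear plane L_v = 30 + 4·50 = 230 mm; A_gv = 230 × 14 = 3220 mm².
A_nv = (230 − 4.5·16) × 14 = 2212 mm².
A_nt = (25 − 0.5·16) × 14 = 238 mm².
0.6 F_u A_nv = 623.8 kN; 0.6 F_y A_gv = 685.9 kN → shear rupture governs the shear term.
R_n = 623.8 + 1.0 × 470 × 238 / 1000 = 735.6 kN.
Design strength φR_n = 0.75 × 735.6 = 552 kN.

552 kN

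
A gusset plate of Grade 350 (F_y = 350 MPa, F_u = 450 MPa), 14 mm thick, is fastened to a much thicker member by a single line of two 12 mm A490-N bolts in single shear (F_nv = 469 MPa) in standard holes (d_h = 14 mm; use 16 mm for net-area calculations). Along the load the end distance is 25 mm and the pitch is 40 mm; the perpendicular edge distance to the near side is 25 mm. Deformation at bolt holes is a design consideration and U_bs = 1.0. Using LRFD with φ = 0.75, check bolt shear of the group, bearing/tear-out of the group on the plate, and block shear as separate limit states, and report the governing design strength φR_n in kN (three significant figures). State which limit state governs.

79.6 kN (bolt shear governs)

Bolt shear: A_b = π·12²/4 = 113.1 mm²; R_n = 469 × 113.1 × 2 × 1 / 1000 = 106.1 kN → 0.75 × 106.1 = 79.6 kN.
Bearing: edge l_c = 18, r_n = 136.1 kN; interior l_c = 26, r_n = 181.4 kN; R_n = 136.1 + 1·181.4 = 317.5 kN → 238 kN.
Block shear: A_gv = 910, A_nv = 574, A_nt = 238 mm²; R_n = min(0.6F_uA_nv, 0.6F_yA_gv) + U_bs·F_u·A_nt = 262.1 kN → 197 kN.
Bolt shear governs: 79.6 kN.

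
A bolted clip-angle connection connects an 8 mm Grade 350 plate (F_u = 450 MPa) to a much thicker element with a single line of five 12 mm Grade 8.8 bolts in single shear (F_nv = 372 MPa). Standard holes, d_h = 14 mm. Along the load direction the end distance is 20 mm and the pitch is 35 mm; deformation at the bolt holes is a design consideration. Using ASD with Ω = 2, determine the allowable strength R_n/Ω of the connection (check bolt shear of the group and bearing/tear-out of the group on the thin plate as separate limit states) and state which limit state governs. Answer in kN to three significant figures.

Bolt shear: A_b = π·12²/4 = 113.1 mm²; R_n = 372 × 113.1 × 5 × 1 / 1000 = 210.4 kN → 210.4 / 2 = 105 kN.
Bearing (1.2 l_c t F_u ≤ 2.4 d t F_u): upper limit = 2.4·12·8·450 / 1000 = 103.7 kN.
  Edge l_c = 20 − 14/2 = 13 → r_n = 56.16 kN; interior l_c = 35 − 14 = 21 → r_n = 90.72 kN.
  R_n,bearing = 1·56.16 + 4·90.72 = 419 kN → 419 / 2 = 210 kN.
Bolt shear governs: 105 kN.

105 kN (bolt shear governs)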